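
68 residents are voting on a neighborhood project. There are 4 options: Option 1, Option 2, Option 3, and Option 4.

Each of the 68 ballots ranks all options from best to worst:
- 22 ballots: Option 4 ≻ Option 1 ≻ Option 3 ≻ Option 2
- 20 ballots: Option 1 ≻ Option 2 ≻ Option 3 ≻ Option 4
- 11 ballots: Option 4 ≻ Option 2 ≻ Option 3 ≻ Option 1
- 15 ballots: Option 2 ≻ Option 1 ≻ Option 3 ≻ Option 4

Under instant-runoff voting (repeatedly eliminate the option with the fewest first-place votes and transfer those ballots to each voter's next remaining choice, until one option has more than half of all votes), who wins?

Option 1

Round 1: Option 1 20, Option 2 15, Option 3 0, Option 4 33. Option 3 eliminated.
Round 2: Option 1 20, Option 2 15, Option 4 33. Option 2 eliminated.
Round 3: Option 1 35, Option 4 33. Option 1 has a majority (≥35).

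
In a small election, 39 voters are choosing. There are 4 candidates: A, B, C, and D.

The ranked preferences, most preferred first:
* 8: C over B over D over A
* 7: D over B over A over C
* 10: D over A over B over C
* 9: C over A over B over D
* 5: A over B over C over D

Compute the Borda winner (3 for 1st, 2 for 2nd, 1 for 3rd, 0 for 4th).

A: 8×0 + 7×1 + 10×2 + 9×2 + 5×3 = 60
B: 8×2 + 7×2 + 10×1 + 9×1 + 5×2 = 59
C: 8×3 + 7×0 + 10×0 + 9×3 + 5×1 = 56
D: 8×1 + 7×3 + 10×3 + 9×0 + 5×0 = 59

A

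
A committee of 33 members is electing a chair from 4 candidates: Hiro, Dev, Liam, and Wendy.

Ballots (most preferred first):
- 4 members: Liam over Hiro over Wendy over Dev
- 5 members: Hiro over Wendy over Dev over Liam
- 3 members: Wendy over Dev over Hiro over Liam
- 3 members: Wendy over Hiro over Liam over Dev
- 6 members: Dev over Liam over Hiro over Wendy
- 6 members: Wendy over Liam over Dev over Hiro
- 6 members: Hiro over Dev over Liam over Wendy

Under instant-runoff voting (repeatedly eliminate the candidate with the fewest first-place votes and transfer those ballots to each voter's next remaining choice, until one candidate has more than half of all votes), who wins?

Hiro

Round 1: Hiro 11, Dev 6, Liam 4, Wendy 12. Liam eliminated.
Round 2: Hiro 15, Dev 6, Wendy 12. Dev eliminated.
Round 3: Hiro 21, Wendy 12. Hiro has a majority (≥17).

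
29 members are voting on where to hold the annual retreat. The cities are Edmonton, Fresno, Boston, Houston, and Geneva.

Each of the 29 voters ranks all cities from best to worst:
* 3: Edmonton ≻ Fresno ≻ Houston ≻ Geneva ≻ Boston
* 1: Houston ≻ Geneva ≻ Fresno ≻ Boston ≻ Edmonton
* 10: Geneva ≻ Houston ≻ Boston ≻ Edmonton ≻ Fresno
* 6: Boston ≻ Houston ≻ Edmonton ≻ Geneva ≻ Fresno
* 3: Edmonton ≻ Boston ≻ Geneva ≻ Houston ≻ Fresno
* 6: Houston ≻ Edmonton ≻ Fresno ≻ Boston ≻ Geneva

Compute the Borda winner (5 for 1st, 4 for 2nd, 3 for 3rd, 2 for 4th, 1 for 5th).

Houston

Edmonton: 3×5 + 1×1 + 10×2 + 6×3 + 3×5 + 6×4 = 93
Fresno: 3×4 + 1×3 + 10×1 + 6×1 + 3×1 + 6×3 = 52
Boston: 3×1 + 1×2 + 10×3 + 6×5 + 3×4 + 6×2 = 89
Houston: 3×3 + 1×5 + 10×4 + 6×4 + 3×2 + 6×5 = 114
Geneva: 3×2 + 1×4 + 10×5 + 6×2 + 3×3 + 6×1 = 87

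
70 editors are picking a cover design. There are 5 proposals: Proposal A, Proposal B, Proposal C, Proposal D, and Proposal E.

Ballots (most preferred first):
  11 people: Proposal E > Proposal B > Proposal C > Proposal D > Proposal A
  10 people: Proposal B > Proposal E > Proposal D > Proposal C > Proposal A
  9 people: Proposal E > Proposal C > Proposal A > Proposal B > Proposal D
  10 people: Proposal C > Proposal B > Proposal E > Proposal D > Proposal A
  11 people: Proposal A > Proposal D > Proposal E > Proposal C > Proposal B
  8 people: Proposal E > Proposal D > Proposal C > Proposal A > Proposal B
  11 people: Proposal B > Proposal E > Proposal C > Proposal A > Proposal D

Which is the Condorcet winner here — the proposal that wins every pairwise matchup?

Proposal E

Proposal E vs Proposal A: 59–11
Proposal E vs Proposal B: 39–31
Proposal E vs Proposal C: 60–10
Proposal E vs Proposal D: 59–11
Proposal E beats every other proposal.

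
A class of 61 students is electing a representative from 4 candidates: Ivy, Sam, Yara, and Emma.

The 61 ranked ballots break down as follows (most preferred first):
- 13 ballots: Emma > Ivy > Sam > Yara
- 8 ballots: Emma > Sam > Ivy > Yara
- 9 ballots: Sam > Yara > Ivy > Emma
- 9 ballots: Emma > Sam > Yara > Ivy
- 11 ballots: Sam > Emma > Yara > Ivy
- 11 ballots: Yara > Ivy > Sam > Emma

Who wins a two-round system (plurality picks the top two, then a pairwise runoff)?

Sam

Round 1 first-place votes: Ivy 0, Sam 20, Yara 11, Emma 30. Emma and Sam advance.
Runoff: Emma is ranked above Sam on 30 ballots, Sam above Emma on 31.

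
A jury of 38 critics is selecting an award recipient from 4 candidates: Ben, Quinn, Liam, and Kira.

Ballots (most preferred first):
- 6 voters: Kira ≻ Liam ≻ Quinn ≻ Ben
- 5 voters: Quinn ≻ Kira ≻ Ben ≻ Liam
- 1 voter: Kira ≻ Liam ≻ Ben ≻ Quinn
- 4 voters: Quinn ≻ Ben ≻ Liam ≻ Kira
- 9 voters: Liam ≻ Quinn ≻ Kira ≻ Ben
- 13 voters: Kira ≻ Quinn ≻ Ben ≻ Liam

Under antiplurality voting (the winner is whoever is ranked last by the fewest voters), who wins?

Last-place votes: Ben 15, Quinn 1, Liam 18, Kira 4.

Quinn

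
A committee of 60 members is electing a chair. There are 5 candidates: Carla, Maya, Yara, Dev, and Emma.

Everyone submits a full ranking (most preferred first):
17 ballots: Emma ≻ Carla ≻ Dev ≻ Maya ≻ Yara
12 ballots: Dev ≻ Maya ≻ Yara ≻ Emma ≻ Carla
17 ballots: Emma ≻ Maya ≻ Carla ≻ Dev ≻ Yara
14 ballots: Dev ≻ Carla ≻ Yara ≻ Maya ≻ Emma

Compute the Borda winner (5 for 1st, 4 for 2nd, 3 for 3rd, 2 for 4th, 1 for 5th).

Carla: 17×4 + 12×1 + 17×3 + 14×4 = 187
Maya: 17×2 + 12×4 + 17×4 + 14×2 = 178
Yara: 17×1 + 12×3 + 17×1 + 14×3 = 112
Dev: 17×3 + 12×5 + 17×2 + 14×5 = 215
Emma: 17×5 + 12×2 + 17×5 + 14×1 = 208

Dev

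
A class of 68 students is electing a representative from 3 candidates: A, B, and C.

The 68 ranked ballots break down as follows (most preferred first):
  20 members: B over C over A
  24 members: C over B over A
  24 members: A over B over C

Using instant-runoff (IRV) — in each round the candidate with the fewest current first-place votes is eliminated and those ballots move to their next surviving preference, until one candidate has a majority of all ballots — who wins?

Round 1: A 24, B 20, C 24. B eliminated.
Round 2: A 24, C 44. C has a majority (≥35).

C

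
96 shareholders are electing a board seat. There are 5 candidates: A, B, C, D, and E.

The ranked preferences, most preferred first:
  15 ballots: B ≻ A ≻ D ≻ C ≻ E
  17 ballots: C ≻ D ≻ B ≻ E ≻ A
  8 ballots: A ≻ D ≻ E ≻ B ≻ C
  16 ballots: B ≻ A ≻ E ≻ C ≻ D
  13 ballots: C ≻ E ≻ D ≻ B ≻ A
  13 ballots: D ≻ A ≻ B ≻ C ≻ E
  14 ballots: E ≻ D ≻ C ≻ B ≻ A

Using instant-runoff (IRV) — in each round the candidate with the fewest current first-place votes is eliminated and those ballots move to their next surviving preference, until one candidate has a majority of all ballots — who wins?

Round 1: A 8, B 31, C 30, D 13, E 14. A eliminated.
Round 2: B 31, C 30, D 21, E 14. E eliminated.
Round 3: B 31, C 30, D 35. C eliminated.
Round 4: B 31, D 65. D has a majority (≥49).

D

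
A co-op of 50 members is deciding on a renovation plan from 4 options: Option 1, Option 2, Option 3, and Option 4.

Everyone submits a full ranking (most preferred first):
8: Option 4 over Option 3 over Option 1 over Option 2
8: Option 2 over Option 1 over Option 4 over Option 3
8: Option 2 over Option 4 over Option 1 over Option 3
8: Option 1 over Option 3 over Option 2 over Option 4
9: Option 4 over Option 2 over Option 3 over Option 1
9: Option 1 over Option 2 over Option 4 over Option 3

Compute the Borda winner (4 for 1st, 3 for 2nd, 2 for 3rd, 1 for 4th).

Option 1: 8×2 + 8×3 + 8×2 + 8×4 + 9×1 + 9×4 = 133
Option 2: 8×1 + 8×4 + 8×4 + 8×2 + 9×3 + 9×3 = 142
Option 3: 8×3 + 8×1 + 8×1 + 8×3 + 9×2 + 9×1 = 91
Option 4: 8×4 + 8×2 + 8×3 + 8×1 + 9×4 + 9×2 = 134

Option 2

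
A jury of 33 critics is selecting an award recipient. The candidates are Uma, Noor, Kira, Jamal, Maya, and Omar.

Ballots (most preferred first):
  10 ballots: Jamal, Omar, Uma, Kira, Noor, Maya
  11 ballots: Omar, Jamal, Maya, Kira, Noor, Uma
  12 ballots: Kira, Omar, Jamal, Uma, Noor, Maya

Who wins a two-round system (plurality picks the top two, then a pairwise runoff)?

Omar

Round 1 first-place votes: Uma 0, Noor 0, Kira 12, Jamal 10, Maya 0, Omar 11. Kira and Omar advance.
Runoff: Kira is ranked above Omar on 12 ballots, Omar above Kira on 21.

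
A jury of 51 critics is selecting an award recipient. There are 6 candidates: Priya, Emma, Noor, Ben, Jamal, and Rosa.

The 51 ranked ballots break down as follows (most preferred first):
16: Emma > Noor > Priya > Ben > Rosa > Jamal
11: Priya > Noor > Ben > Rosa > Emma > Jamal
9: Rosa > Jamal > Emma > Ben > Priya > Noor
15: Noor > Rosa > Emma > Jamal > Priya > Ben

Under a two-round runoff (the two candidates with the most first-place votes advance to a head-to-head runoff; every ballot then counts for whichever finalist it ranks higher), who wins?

Noor

Round 1 first-place votes: Priya 11, Emma 16, Noor 15, Ben 0, Jamal 0, Rosa 9. Emma and Noor advance.
Runoff: Emma is ranked above Noor on 25 ballots, Noor above Emma on 26.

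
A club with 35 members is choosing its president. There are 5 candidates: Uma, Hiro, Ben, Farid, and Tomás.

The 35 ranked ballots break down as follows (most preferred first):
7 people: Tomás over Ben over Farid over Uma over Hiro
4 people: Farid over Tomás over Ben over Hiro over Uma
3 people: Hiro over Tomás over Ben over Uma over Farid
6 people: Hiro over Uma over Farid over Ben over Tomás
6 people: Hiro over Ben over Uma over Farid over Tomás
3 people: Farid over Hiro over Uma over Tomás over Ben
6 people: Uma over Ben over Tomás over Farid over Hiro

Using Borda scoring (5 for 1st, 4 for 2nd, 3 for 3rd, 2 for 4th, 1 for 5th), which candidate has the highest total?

Ben

Uma: 7×2 + 4×1 + 3×2 + 6×4 + 6×3 + 3×3 + 6×5 = 105
Hiro: 7×1 + 4×2 + 3×5 + 6×5 + 6×5 + 3×4 + 6×1 = 108
Ben: 7×4 + 4×3 + 3×3 + 6×2 + 6×4 + 3×1 + 6×4 = 112
Farid: 7×3 + 4×5 + 3×1 + 6×3 + 6×2 + 3×5 + 6×2 = 101
Tomás: 7×5 + 4×4 + 3×4 + 6×1 + 6×1 + 3×2 + 6×3 = 99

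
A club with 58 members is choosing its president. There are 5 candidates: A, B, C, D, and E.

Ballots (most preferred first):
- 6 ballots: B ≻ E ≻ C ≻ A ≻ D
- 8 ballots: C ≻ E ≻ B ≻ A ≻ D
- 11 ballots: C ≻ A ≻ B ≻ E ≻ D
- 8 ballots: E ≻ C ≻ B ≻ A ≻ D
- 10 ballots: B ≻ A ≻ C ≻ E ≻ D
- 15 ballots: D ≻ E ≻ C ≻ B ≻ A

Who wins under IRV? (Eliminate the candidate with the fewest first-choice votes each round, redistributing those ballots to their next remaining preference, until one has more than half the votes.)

Round 1: A 0, B 16, C 19, D 15, E 8. A eliminated.
Round 2: B 16, C 19, D 15, E 8. E eliminated.
Round 3: B 16, C 27, D 15. D eliminated.
Round 4: B 16, C 42. C has a majority (≥30).

C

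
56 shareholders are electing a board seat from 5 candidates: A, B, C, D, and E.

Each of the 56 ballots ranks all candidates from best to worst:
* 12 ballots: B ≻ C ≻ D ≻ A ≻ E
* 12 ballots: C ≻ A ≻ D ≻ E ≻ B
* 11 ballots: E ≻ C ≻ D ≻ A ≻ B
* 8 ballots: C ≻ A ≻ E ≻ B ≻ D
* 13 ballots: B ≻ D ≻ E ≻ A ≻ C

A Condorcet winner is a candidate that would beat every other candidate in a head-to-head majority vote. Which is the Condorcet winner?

C

C vs A: 43–13
C vs B: 31–25
C vs D: 43–13
C vs E: 32–24
C beats every other candidate.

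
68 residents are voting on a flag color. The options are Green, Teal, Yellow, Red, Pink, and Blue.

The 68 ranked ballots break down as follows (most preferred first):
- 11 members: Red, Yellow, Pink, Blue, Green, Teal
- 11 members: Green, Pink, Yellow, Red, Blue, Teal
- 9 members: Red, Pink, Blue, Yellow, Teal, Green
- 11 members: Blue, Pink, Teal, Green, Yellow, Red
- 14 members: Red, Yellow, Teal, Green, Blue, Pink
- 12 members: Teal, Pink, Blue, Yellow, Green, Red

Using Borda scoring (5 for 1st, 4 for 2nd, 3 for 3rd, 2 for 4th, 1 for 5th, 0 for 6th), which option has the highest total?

Green: 11×1 + 11×5 + 9×0 + 11×2 + 14×2 + 12×1 = 128
Teal: 11×0 + 11×0 + 9×1 + 11×3 + 14×3 + 12×5 = 144
Yellow: 11×4 + 11×3 + 9×2 + 11×1 + 14×4 + 12×2 = 186
Red: 11×5 + 11×2 + 9×5 + 11×0 + 14×5 + 12×0 = 192
Pink: 11×3 + 11×4 + 9×4 + 11×4 + 14×0 + 12×4 = 205
Blue: 11×2 + 11×1 + 9×3 + 11×5 + 14×1 + 12×3 = 165

Pink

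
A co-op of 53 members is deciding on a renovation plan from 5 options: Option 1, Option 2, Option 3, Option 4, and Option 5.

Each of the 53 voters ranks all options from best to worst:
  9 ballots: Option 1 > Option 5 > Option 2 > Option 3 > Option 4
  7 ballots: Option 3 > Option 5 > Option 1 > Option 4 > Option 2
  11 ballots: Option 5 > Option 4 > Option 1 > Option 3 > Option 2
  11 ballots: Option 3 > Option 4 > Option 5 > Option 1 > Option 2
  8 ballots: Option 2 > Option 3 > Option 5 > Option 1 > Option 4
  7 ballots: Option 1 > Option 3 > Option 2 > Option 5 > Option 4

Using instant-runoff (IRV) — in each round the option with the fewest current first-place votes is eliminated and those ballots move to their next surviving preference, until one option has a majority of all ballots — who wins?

Option 1

Round 1: Option 1 16, Option 2 8, Option 3 18, Option 4 0, Option 5 11. Option 4 eliminated.
Round 2: Option 1 16, Option 2 8, Option 3 18, Option 5 11. Option 2 eliminated.
Round 3: Option 1 16, Option 3 26, Option 5 11. Option 5 eliminated.
Round 4: Option 1 27, Option 3 26. Option 1 has a majority (≥27).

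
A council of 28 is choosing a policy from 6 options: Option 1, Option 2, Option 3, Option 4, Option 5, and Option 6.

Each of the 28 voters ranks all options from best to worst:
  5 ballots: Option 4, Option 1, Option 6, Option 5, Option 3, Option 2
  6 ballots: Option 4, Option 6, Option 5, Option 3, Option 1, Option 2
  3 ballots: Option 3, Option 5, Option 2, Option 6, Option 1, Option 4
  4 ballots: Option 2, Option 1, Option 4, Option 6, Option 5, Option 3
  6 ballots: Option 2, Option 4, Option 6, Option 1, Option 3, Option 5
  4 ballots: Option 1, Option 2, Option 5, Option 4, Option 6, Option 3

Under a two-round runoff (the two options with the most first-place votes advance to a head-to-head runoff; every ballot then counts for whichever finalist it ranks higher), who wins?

Option 2

Round 1 first-place votes: Option 1 4, Option 2 10, Option 3 3, Option 4 11, Option 5 0, Option 6 0. Option 4 and Option 2 advance.
Runoff: Option 4 is ranked above Option 2 on 11 ballots, Option 2 above Option 4 on 17.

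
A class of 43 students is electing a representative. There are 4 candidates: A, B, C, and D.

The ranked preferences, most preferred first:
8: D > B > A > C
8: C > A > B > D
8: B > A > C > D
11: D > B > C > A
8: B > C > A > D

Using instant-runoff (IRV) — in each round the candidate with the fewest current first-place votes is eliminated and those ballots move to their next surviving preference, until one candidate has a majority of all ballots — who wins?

Round 1: A 0, B 16, C 8, D 19. A eliminated.
Round 2: B 16, C 8, D 19. C eliminated.
Round 3: B 24, D 19. B has a majority (≥22).

B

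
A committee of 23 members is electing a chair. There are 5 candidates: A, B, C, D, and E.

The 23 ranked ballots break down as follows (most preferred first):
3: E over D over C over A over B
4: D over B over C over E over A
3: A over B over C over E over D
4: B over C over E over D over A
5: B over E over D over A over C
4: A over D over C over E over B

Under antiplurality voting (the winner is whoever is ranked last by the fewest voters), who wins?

E

Last-place votes: A 8, B 7, C 5, D 3, E 0.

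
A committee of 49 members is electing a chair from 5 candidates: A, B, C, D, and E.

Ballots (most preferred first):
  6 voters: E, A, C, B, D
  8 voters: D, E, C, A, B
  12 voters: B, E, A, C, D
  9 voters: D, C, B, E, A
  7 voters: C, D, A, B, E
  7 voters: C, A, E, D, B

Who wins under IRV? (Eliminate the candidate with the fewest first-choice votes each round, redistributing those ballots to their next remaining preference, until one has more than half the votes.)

Round 1: A 0, B 12, C 14, D 17, E 6. A eliminated.
Round 2: B 12, C 14, D 17, E 6. E eliminated.
Round 3: B 12, C 20, D 17. B eliminated.
Round 4: C 32, D 17. C has a majority (≥25).

C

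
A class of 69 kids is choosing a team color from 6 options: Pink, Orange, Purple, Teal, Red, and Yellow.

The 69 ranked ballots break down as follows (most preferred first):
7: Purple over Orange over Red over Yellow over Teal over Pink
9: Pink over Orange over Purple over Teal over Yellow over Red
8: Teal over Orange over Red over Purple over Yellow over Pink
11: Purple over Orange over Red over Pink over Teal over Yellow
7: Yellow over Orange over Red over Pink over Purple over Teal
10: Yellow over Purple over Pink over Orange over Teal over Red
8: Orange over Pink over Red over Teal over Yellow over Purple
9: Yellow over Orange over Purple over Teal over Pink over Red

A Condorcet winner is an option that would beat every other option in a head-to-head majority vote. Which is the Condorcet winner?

Orange

Orange vs Pink: 50–19
Orange vs Purple: 41–28
Orange vs Teal: 61–8
Orange vs Red: 69–0
Orange vs Yellow: 43–26
Orange beats every other option.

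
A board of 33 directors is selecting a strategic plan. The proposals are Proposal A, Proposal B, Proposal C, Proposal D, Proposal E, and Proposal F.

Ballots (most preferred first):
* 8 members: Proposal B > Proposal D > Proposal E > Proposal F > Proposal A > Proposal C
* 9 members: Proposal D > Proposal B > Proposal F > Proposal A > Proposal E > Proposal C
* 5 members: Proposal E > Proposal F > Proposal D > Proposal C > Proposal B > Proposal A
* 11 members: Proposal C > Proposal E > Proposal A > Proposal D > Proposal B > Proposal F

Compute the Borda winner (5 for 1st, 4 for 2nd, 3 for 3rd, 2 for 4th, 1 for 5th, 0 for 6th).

Proposal A: 8×1 + 9×2 + 5×0 + 11×3 = 59
Proposal B: 8×5 + 9×4 + 5×1 + 11×1 = 92
Proposal C: 8×0 + 9×0 + 5×2 + 11×5 = 65
Proposal D: 8×4 + 9×5 + 5×3 + 11×2 = 114
Proposal E: 8×3 + 9×1 + 5×5 + 11×4 = 102
Proposal F: 8×2 + 9×3 + 5×4 + 11×0 = 63

Proposal D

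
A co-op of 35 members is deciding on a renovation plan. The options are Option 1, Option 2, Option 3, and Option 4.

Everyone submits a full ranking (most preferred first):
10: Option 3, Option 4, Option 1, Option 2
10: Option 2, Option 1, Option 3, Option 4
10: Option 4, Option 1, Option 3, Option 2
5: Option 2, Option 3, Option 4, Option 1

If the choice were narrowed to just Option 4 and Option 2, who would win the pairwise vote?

Option 4 is ranked above Option 2 on 20 ballots; Option 2 above Option 4 on 15.

Option 4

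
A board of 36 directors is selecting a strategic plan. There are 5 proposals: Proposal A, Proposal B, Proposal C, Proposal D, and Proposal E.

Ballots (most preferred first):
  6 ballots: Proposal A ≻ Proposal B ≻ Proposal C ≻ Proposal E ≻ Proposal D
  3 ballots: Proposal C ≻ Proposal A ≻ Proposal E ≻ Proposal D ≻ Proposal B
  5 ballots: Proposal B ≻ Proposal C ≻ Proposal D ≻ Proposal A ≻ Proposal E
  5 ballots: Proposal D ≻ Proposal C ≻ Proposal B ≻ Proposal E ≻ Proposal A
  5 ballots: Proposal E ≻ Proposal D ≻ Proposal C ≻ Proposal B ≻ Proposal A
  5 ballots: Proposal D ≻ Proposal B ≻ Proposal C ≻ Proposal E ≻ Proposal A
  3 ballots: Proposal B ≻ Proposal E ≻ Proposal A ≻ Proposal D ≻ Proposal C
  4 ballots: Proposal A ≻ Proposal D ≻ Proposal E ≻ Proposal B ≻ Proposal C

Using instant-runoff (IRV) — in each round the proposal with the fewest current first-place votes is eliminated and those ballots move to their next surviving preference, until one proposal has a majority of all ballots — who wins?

Round 1: Proposal A 10, Proposal B 8, Proposal C 3, Proposal D 10, Proposal E 5. Proposal C eliminated.
Round 2: Proposal A 13, Proposal B 8, Proposal D 10, Proposal E 5. Proposal E eliminated.
Round 3: Proposal A 13, Proposal B 8, Proposal D 15. Proposal B eliminated.
Round 4: Proposal A 16, Proposal D 20. Proposal D has a majority (≥19).

Proposal D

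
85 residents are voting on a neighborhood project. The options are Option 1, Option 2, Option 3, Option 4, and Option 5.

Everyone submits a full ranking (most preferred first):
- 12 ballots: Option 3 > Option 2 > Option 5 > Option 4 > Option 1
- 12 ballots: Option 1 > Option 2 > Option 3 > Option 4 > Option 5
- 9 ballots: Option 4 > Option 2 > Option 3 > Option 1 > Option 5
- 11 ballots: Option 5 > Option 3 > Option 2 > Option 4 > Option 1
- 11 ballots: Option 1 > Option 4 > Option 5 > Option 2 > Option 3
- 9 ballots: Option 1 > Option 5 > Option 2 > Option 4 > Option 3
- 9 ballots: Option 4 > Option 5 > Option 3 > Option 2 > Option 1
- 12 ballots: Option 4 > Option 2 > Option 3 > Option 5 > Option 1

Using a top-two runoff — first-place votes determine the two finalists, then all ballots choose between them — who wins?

Round 1 first-place votes: Option 1 32, Option 2 0, Option 3 12, Option 4 30, Option 5 11. Option 1 and Option 4 advance.
Runoff: Option 1 is ranked above Option 4 on 32 ballots, Option 4 above Option 1 on 53.

Option 4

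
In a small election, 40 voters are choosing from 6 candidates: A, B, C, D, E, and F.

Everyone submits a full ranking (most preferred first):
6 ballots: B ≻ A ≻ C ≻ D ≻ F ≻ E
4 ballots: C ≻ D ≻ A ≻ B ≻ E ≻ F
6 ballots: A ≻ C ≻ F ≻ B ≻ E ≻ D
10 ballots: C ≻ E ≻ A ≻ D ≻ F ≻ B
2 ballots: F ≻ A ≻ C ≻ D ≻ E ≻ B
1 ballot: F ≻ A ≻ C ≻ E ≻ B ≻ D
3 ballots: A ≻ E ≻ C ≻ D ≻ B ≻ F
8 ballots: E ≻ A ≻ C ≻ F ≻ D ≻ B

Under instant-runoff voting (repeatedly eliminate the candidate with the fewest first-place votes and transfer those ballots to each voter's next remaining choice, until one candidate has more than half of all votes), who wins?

Round 1: A 9, B 6, C 14, D 0, E 8, F 3. D eliminated.
Round 2: A 9, B 6, C 14, E 8, F 3. F eliminated.
Round 3: A 12, B 6, C 14, E 8. B eliminated.
Round 4: A 18, C 14, E 8. E eliminated.
Round 5: A 26, C 14. A has a majority (≥21).

A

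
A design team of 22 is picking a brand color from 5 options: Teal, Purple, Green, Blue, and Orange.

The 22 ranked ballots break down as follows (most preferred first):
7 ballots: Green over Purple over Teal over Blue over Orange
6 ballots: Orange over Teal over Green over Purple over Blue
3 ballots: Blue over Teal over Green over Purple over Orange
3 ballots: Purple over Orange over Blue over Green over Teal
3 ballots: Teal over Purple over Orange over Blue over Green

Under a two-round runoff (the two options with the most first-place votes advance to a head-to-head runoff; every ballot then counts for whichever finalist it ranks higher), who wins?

Round 1 first-place votes: Teal 3, Purple 3, Green 7, Blue 3, Orange 6. Green and Orange advance.
Runoff: Green is ranked above Orange on 10 ballots, Orange above Green on 12.

Orange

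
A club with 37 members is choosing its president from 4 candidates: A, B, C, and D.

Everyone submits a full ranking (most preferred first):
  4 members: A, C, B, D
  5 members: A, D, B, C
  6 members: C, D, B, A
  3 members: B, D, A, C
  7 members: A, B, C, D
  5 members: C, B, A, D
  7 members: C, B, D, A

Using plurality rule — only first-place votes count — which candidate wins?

C

First-place votes: A 16, B 3, C 18, D 0.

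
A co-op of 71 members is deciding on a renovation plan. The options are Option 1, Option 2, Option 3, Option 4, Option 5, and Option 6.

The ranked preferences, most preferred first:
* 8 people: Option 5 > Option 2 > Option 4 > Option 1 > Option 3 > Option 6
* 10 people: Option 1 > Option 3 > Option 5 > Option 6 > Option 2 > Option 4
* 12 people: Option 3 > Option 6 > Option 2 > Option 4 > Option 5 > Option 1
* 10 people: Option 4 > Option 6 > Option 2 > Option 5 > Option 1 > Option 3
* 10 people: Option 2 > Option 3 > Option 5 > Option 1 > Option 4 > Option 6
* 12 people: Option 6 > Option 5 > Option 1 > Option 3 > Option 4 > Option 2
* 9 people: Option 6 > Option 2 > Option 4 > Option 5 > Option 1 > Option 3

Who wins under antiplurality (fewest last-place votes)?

Last-place votes: Option 1 12, Option 2 12, Option 3 19, Option 4 10, Option 5 0, Option 6 18.

Option 5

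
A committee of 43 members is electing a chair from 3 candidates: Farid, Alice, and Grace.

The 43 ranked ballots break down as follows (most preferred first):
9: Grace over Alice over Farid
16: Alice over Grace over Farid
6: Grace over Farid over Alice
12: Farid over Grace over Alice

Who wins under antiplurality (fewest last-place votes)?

Last-place votes: Farid 25, Alice 18, Grace 0.

Grace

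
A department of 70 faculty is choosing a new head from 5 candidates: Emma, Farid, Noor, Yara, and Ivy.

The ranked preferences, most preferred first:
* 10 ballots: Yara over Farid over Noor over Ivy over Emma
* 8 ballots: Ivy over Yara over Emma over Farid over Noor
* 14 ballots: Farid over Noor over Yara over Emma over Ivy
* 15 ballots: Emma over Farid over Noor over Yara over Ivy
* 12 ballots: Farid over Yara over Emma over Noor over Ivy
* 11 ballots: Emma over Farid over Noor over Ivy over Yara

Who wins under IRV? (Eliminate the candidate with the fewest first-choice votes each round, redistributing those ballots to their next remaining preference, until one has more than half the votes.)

Farid

Round 1: Emma 26, Farid 26, Noor 0, Yara 10, Ivy 8. Noor eliminated.
Round 2: Emma 26, Farid 26, Yara 10, Ivy 8. Ivy eliminated.
Round 3: Emma 26, Farid 26, Yara 18. Yara eliminated.
Round 4: Emma 34, Farid 36. Farid has a majority (≥36).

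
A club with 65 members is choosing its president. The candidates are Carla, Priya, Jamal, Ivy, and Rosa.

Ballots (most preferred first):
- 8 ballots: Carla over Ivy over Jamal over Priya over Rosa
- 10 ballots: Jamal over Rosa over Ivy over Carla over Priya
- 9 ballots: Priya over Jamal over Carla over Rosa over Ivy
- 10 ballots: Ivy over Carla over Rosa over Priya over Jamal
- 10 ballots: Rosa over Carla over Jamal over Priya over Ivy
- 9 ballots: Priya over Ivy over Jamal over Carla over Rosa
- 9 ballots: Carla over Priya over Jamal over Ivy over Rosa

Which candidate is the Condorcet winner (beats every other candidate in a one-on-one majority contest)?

Carla vs Priya: 47–18
Carla vs Jamal: 37–28
Carla vs Ivy: 36–29
Carla vs Rosa: 45–20
Carla beats every other candidate.

Carla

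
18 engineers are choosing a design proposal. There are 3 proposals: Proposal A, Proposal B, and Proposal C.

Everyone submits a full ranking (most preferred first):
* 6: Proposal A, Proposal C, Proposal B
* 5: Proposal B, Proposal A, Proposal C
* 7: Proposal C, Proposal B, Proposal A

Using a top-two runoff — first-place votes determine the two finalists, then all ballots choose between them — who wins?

Round 1 first-place votes: Proposal A 6, Proposal B 5, Proposal C 7. Proposal C and Proposal A advance.
Runoff: Proposal C is ranked above Proposal A on 7 ballots, Proposal A above Proposal C on 11.

Proposal A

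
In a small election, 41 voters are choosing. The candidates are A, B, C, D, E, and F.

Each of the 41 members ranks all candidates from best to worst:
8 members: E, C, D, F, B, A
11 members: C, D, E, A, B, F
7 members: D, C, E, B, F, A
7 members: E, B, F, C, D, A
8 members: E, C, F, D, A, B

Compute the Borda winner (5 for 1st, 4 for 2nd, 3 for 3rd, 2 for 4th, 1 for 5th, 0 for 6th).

A: 8×0 + 11×2 + 7×0 + 7×0 + 8×1 = 30
B: 8×1 + 11×1 + 7×2 + 7×4 + 8×0 = 61
C: 8×4 + 11×5 + 7×4 + 7×2 + 8×4 = 161
D: 8×3 + 11×4 + 7×5 + 7×1 + 8×2 = 126
E: 8×5 + 11×3 + 7×3 + 7×5 + 8×5 = 169
F: 8×2 + 11×0 + 7×1 + 7×3 + 8×3 = 68

E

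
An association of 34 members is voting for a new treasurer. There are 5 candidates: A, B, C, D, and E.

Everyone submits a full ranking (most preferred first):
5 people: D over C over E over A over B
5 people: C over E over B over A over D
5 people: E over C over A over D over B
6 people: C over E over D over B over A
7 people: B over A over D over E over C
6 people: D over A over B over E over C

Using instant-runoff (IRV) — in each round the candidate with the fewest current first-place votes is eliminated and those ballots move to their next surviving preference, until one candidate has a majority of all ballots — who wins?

D

Round 1: A 0, B 7, C 11, D 11, E 5. A eliminated.
Round 2: B 7, C 11, D 11, E 5. E eliminated.
Round 3: B 7, C 16, D 11. B eliminated.
Round 4: C 16, D 18. D has a majority (≥18).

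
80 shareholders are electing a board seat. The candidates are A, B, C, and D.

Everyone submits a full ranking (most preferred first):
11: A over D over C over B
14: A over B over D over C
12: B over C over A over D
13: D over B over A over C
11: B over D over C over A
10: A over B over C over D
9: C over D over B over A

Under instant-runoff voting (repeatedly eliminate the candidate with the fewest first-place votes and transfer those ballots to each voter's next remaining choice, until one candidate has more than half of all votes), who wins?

Round 1: A 35, B 23, C 9, D 13. C eliminated.
Round 2: A 35, B 23, D 22. D eliminated.
Round 3: A 35, B 45. B has a majority (≥41).

B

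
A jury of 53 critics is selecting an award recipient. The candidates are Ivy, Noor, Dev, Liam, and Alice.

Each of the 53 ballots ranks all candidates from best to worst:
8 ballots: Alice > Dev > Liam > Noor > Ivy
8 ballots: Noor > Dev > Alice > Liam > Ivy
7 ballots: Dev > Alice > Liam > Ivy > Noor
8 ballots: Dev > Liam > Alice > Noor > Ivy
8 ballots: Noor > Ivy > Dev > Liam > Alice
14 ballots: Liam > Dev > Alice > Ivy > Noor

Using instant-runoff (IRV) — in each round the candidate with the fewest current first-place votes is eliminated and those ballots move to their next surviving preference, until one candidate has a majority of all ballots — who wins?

Dev

Round 1: Ivy 0, Noor 16, Dev 15, Liam 14, Alice 8. Ivy eliminated.
Round 2: Noor 16, Dev 15, Liam 14, Alice 8. Alice eliminated.
Round 3: Noor 16, Dev 23, Liam 14. Liam eliminated.
Round 4: Noor 16, Dev 37. Dev has a majority (≥27).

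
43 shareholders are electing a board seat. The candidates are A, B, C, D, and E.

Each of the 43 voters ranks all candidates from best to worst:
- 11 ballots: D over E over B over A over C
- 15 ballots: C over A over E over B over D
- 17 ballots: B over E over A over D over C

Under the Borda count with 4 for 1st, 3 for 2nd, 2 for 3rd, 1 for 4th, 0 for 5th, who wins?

A: 11×1 + 15×3 + 17×2 = 90
B: 11×2 + 15×1 + 17×4 = 105
C: 11×0 + 15×4 + 17×0 = 60
D: 11×4 + 15×0 + 17×1 = 61
E: 11×3 + 15×2 + 17×3 = 114

E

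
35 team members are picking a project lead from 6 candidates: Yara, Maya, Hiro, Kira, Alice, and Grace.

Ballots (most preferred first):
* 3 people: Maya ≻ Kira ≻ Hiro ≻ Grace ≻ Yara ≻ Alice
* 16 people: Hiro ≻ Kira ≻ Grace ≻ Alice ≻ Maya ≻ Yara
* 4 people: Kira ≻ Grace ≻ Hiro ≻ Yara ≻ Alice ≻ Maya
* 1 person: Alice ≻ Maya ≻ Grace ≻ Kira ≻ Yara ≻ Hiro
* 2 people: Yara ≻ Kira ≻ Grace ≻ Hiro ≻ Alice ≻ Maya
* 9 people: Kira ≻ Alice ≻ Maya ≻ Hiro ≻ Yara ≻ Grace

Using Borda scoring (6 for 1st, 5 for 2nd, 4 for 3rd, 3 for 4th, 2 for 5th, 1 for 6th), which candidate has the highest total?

Yara: 3×2 + 16×1 + 4×3 + 1×2 + 2×6 + 9×2 = 66
Maya: 3×6 + 16×2 + 4×1 + 1×5 + 2×1 + 9×4 = 97
Hiro: 3×4 + 16×6 + 4×4 + 1×1 + 2×3 + 9×3 = 158
Kira: 3×5 + 16×5 + 4×6 + 1×3 + 2×5 + 9×6 = 186
Alice: 3×1 + 16×3 + 4×2 + 1×6 + 2×2 + 9×5 = 114
Grace: 3×3 + 16×4 + 4×5 + 1×4 + 2×4 + 9×1 = 114

Kira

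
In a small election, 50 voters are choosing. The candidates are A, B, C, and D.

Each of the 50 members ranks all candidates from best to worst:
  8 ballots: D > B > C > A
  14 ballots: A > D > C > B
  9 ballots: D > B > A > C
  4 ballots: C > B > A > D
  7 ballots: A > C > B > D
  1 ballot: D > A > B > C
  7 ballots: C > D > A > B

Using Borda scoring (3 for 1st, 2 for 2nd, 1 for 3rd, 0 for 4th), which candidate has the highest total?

A: 8×0 + 14×3 + 9×1 + 4×1 + 7×3 + 1×2 + 7×1 = 85
B: 8×2 + 14×0 + 9×2 + 4×2 + 7×1 + 1×1 + 7×0 = 50
C: 8×1 + 14×1 + 9×0 + 4×3 + 7×2 + 1×0 + 7×3 = 69
D: 8×3 + 14×2 + 9×3 + 4×0 + 7×0 + 1×3 + 7×2 = 96

D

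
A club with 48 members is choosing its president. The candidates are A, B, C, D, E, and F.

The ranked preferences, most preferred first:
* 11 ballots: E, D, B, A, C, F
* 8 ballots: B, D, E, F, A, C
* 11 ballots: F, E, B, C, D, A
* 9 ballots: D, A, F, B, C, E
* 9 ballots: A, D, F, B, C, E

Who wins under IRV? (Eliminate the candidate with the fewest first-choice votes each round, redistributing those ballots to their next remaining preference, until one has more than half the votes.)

D

Round 1: A 9, B 8, C 0, D 9, E 11, F 11. C eliminated.
Round 2: A 9, B 8, D 9, E 11, F 11. B eliminated.
Round 3: A 9, D 17, E 11, F 11. A eliminated.
Round 4: D 26, E 11, F 11. D has a majority (≥25).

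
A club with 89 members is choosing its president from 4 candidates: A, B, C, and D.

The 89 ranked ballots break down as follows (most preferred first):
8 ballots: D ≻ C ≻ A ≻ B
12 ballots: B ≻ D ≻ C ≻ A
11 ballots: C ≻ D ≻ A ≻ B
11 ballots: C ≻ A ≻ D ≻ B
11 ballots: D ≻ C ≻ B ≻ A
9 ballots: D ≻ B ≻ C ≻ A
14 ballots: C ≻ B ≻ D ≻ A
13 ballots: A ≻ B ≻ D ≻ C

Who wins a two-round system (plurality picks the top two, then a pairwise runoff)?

D

Round 1 first-place votes: A 13, B 12, C 36, D 28. C and D advance.
Runoff: C is ranked above D on 36 ballots, D above C on 53.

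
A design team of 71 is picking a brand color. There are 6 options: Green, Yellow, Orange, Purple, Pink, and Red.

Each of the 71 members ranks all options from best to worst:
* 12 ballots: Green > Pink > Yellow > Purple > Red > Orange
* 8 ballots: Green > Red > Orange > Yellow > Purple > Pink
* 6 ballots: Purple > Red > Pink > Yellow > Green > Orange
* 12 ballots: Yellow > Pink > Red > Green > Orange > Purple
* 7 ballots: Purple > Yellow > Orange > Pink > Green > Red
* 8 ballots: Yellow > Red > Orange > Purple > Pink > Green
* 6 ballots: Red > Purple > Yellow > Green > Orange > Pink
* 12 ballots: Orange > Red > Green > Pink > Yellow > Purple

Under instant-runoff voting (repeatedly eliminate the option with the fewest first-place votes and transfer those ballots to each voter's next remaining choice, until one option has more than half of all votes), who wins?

Yellow

Round 1: Green 20, Yellow 20, Orange 12, Purple 13, Pink 0, Red 6. Pink eliminated.
Round 2: Green 20, Yellow 20, Orange 12, Purple 13, Red 6. Red eliminated.
Round 3: Green 20, Yellow 20, Orange 12, Purple 19. Orange eliminated.
Round 4: Green 32, Yellow 20, Purple 19. Purple eliminated.
Round 5: Green 32, Yellow 39. Yellow has a majority (≥36).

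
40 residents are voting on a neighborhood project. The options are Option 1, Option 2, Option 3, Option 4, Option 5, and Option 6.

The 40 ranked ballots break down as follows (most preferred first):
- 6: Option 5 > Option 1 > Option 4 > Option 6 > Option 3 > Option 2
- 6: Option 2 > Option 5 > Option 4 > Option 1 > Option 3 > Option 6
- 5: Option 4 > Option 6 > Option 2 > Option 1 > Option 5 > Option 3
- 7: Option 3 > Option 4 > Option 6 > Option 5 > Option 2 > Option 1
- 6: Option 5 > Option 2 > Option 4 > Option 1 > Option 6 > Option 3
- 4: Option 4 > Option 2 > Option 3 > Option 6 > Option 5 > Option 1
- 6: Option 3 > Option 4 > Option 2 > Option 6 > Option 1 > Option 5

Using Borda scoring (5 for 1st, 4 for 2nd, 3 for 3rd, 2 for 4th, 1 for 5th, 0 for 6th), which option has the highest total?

Option 1: 6×4 + 6×2 + 5×2 + 7×0 + 6×2 + 4×0 + 6×1 = 64
Option 2: 6×0 + 6×5 + 5×3 + 7×1 + 6×4 + 4×4 + 6×3 = 110
Option 3: 6×1 + 6×1 + 5×0 + 7×5 + 6×0 + 4×3 + 6×5 = 89
Option 4: 6×3 + 6×3 + 5×5 + 7×4 + 6×3 + 4×5 + 6×4 = 151
Option 5: 6×5 + 6×4 + 5×1 + 7×2 + 6×5 + 4×1 + 6×0 = 107
Option 6: 6×2 + 6×0 + 5×4 + 7×3 + 6×1 + 4×2 + 6×2 = 79

Option 4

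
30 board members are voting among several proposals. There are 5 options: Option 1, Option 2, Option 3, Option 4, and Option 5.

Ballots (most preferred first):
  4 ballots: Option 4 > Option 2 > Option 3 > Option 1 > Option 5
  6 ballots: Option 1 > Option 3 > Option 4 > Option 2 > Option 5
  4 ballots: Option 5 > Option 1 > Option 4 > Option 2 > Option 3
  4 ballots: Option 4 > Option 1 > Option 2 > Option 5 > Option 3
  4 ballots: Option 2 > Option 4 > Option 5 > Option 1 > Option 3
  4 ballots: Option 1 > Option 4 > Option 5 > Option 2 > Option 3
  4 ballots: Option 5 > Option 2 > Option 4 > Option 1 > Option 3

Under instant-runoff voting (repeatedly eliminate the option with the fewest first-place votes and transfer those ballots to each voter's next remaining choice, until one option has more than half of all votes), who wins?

Round 1: Option 1 10, Option 2 4, Option 3 0, Option 4 8, Option 5 8. Option 3 eliminated.
Round 2: Option 1 10, Option 2 4, Option 4 8, Option 5 8. Option 2 eliminated.
Round 3: Option 1 10, Option 4 12, Option 5 8. Option 5 eliminated.
Round 4: Option 1 14, Option 4 16. Option 4 has a majority (≥16).

Option 4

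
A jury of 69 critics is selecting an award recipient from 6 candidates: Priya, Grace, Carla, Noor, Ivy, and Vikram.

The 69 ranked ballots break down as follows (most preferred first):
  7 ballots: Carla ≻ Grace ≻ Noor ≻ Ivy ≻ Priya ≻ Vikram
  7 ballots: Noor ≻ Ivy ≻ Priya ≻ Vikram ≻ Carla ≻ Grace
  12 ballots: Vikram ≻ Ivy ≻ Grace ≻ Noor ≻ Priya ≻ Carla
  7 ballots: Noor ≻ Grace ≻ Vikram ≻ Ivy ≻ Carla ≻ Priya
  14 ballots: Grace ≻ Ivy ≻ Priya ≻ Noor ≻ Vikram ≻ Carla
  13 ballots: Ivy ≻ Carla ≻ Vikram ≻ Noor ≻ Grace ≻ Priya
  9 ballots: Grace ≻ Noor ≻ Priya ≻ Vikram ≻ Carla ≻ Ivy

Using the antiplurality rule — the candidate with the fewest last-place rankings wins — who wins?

Last-place votes: Priya 20, Grace 7, Carla 26, Noor 0, Ivy 9, Vikram 7.

Noor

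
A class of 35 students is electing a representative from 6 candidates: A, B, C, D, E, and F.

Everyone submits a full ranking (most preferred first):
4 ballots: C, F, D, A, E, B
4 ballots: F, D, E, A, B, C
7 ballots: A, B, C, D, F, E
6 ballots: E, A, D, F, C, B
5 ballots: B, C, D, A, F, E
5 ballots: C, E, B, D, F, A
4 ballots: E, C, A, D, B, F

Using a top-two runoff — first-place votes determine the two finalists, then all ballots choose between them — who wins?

C

Round 1 first-place votes: A 7, B 5, C 9, D 0, E 10, F 4. E and C advance.
Runoff: E is ranked above C on 14 ballots, C above E on 21.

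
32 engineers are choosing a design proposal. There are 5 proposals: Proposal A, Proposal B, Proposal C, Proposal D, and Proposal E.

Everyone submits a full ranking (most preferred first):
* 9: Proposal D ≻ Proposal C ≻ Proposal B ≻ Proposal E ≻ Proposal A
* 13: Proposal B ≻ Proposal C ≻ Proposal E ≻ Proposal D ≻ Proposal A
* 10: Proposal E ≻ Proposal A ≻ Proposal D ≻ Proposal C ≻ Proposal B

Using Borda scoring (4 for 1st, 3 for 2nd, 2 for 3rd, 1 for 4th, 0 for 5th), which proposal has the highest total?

Proposal A: 9×0 + 13×0 + 10×3 = 30
Proposal B: 9×2 + 13×4 + 10×0 = 70
Proposal C: 9×3 + 13×3 + 10×1 = 76
Proposal D: 9×4 + 13×1 + 10×2 = 69
Proposal E: 9×1 + 13×2 + 10×4 = 75

Proposal C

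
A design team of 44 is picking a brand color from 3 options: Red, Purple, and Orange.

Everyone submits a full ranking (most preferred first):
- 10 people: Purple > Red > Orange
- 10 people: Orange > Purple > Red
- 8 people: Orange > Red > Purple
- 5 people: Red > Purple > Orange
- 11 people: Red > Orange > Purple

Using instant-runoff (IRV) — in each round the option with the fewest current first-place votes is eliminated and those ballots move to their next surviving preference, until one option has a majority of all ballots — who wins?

Red

Round 1: Red 16, Purple 10, Orange 18. Purple eliminated.
Round 2: Red 26, Orange 18. Red has a majority (≥23).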